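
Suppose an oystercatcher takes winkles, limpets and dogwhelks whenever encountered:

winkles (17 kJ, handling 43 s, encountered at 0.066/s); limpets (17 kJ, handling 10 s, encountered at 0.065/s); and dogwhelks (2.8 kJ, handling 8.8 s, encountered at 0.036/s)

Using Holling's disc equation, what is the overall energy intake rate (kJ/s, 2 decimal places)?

Energy encountered per unit search time: 0.066×17 + 0.065×17 + 0.036×2.8 = 2.328 kJ/s.
Handling time per unit search time: 0.066×43 + 0.065×10 + 0.036×8.8 = 3.805.
Rate = 2.328/(1 + 3.805) = 0.4845 kJ/s.

0.48 kJ/s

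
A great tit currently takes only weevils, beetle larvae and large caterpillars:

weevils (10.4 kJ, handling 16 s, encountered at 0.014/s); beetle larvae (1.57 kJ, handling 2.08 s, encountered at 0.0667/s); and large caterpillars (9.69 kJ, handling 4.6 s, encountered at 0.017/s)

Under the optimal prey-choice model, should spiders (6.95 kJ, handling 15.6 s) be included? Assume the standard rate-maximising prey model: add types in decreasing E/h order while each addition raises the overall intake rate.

Yes

On weevils, beetle larvae and large caterpillars alone, R = ΣλE/(1+Σλh) = 0.415/1.441 = 0.288 kJ/s.
spiders: E/h = 6.95/15.6 = 0.4455 kJ/s.
0.4455 > 0.288, so adding spiders raises the average — include it.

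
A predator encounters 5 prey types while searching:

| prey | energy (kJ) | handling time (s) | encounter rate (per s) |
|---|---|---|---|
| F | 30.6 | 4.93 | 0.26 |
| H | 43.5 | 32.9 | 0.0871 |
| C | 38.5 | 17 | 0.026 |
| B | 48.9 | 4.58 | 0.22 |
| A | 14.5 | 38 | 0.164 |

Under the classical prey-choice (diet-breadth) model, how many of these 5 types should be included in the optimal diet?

2

Rank by E/h (kJ/s): B 10.7, F 6.21, C 2.26, H 1.32, A 0.382. Include each in turn until the next type's E/h falls below the running intake rate.
Rate on top 1: 5.359. F: 6.21 > 5.359 → include.
Rate on top 2: 5.689. C: 2.26 < 5.689 → exclude; stop.
Optimal diet: B, F — 2 of 5 types.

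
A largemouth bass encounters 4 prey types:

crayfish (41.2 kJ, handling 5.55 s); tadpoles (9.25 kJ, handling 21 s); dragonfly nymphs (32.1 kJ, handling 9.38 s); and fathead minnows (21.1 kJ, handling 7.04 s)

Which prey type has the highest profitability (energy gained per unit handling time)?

Profitability E/h (kJ/s): crayfish = 41.2/5.55 = 7.42, tadpoles = 9.25/21 = 0.44, dragonfly nymphs = 32.1/9.38 = 3.42, fathead minnows = 21.1/7.04 = 3.
Ranked: crayfish > dragonfly nymphs > fathead minnows > tadpoles.

crayfish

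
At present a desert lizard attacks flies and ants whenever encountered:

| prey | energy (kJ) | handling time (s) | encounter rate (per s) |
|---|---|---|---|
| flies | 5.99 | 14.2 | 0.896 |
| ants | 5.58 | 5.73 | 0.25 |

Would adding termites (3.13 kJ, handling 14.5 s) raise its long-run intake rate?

Current rate: (0.896×5.99 + 0.25×5.58)/(1 + 0.896×14.2 + 0.25×5.73) = 0.4462 kJ/s.
termites: E/h = 3.13/14.5 = 0.2159 kJ/s.
0.2159 < 0.4462, so adding termites would lower the average — exclude it.

No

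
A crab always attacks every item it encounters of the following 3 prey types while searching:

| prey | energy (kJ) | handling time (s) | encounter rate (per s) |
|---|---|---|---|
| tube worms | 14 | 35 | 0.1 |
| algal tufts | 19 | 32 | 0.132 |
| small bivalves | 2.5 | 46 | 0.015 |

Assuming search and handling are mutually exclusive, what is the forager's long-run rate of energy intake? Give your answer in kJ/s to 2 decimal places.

Energy encountered per unit search time: 0.1×14 + 0.132×19 + 0.015×2.5 = 3.946 kJ/s.
Handling time per unit search time: 0.1×35 + 0.132×32 + 0.015×46 = 8.414.
Rate = 3.946/(1 + 8.414) = 0.4191 kJ/s.

0.42 kJ/s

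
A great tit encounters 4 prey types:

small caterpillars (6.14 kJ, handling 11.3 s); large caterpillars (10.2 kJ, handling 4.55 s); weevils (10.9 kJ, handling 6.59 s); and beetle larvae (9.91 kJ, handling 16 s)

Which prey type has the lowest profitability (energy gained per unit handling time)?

Profitability E/h (kJ/s): small caterpillars = 6.14/11.3 = 0.543, large caterpillars = 10.2/4.55 = 2.24, weevils = 10.9/6.59 = 1.65, beetle larvae = 9.91/16 = 0.619.
Ranked: large caterpillars > weevils > beetle larvae > small caterpillars.

small caterpillars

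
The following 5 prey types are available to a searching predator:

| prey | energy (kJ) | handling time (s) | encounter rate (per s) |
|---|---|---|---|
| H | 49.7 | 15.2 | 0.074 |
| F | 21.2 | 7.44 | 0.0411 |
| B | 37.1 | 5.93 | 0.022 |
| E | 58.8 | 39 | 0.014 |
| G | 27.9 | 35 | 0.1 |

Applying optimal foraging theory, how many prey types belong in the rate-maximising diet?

Profitabilities (E/h, kJ/s): B 6.26, H 3.27, F 2.85, E 1.51, G 0.797. Add prey in this order while the next type's profitability exceeds the intake rate on those already taken.
Rate on top 1: 0.722. H: 3.27 > 0.722 → include.
Rate on top 2: 1.993. F: 2.85 > 1.993 → include.
Rate on top 3: 2.095. E: 1.51 < 2.095 → exclude; stop.
Optimal diet: B, H, F — 3 of 5 types.

3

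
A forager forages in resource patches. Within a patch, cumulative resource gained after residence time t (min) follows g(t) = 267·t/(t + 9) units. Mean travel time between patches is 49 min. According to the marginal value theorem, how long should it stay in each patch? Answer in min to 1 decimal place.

21.0 min

By the marginal value theorem, leave when the instantaneous gain rate g'(t) equals the habitat-wide average g(t)/(T + t).
g'(t) = 267·9/(t + 9)². Setting 267·9/(t+9)² = 267t/[(t+9)(49+t)] gives 9(49+t) = t(t+9), so t² = 9×49 = 441.
t* = √441 = 21 min.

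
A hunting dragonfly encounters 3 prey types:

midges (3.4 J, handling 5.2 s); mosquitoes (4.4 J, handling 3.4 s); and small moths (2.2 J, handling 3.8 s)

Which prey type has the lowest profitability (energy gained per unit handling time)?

Profitability E/h (J/s): midges = 3.4/5.2 = 0.654, mosquitoes = 4.4/3.4 = 1.29, small moths = 2.2/3.8 = 0.579.
Ranked: mosquitoes > midges > small moths.

small moths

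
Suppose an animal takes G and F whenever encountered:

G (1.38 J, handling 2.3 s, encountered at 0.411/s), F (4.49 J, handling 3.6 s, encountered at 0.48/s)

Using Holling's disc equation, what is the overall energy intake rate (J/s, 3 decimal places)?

Energy encountered per unit search time: 0.411×1.38 + 0.48×4.49 = 2.722 J/s.
Handling time per unit search time: 0.411×2.3 + 0.48×3.6 = 2.673.
Rate = 2.722/(1 + 2.673) = 0.7411 J/s.

0.741 J/s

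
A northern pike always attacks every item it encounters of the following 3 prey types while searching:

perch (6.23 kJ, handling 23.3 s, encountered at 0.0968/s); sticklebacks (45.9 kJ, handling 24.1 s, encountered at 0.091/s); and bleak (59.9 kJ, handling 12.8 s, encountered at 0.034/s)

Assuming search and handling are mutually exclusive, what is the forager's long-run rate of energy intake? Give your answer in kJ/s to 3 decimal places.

Energy encountered per unit search time: 0.0968×6.23 + 0.091×45.9 + 0.034×59.9 = 6.817 kJ/s.
Handling time per unit search time: 0.0968×23.3 + 0.091×24.1 + 0.034×12.8 = 4.884.
Rate = 6.817/(1 + 4.884) = 1.159 kJ/s.

1.159 kJ/s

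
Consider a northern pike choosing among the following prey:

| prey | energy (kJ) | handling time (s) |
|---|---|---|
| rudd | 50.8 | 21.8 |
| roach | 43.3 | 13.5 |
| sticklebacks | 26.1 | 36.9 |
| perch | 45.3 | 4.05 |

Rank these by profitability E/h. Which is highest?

perch

In descending order of E/h:
perch: 45.3/4.05 = 11.2 kJ/s
roach: 43.3/13.5 = 3.21 kJ/s
rudd: 50.8/21.8 = 2.33 kJ/s
sticklebacks: 26.1/36.9 = 0.707 kJ/s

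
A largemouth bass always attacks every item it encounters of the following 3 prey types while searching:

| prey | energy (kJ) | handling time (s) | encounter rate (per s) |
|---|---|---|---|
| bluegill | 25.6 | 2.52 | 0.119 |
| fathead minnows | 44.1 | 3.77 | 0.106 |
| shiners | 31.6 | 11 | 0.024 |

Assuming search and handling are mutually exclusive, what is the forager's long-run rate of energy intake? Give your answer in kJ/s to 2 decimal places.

4.32 kJ/s

R = (0.119×25.6 + 0.106×44.1 + 0.024×31.6) / (1 + 0.119×2.52 + 0.106×3.77 + 0.024×11) = 8.479/1.964 = 4.319 kJ/s.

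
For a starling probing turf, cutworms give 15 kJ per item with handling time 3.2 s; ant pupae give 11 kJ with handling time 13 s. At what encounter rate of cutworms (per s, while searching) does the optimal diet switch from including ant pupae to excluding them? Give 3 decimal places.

0.069 per s

At the threshold, the rate on cutworms alone equals the profitability of ant pupae: λ·15/(1 + λ·3.2) = 11/13 = 0.8462.
Rearranging, λ(15 − 0.8462×3.2) = 0.8462, so λ = 0.8462/12.29 = 0.06884 per s.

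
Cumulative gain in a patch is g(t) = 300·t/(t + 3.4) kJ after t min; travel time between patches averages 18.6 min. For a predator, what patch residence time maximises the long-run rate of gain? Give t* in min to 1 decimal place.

8.0 min

Optimal t* satisfies g'(t*) = g(t*)/(T + t*).
g'(t) = 300·3.4/(t + 3.4)². Setting 300·3.4/(t+3.4)² = 300t/[(t+3.4)(18.6+t)] gives 3.4(18.6+t) = t(t+3.4), so t² = 3.4×18.6 = 63.24.
t* = √63.24 = 7.952 min.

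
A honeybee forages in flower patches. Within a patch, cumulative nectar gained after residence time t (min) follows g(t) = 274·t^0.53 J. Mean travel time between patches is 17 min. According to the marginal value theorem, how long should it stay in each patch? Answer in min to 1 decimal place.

19.2 min

By the marginal value theorem, leave when the instantaneous gain rate g'(t) equals the habitat-wide average g(t)/(T + t).
g'(t) = 0.53·274·t^-0.47. Setting 0.53·274·t^-0.47 = 274·t^0.53/(17+t) gives 0.53(17+t) = t, so 0.47·t = 0.53×17.
t* = 0.53×17/0.47 = 19.17 min.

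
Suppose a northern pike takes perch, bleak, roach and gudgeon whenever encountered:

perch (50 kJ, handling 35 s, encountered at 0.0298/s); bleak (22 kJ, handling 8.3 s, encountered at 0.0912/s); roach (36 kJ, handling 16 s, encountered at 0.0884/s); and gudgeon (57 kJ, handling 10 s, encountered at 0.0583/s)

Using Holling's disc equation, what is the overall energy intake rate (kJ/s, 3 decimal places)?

2.085 kJ/s

R = Σλ_iE_i / (1 + Σλ_ih_i)
Numerator: 0.0298×50 + 0.0912×22 + 0.0884×36 + 0.0583×57 = 10
Denominator: 1 + 0.0298×35 + 0.0912×8.3 + 0.0884×16 + 0.0583×10 = 4.797
R = 10/4.797 = 2.085 kJ/s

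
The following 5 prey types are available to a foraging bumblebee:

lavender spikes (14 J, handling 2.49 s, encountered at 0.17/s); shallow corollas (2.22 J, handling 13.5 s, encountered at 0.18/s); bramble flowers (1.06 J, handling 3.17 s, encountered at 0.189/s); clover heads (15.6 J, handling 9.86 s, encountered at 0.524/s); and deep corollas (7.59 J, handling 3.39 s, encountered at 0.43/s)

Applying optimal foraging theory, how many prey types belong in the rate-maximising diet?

Rank by E/h (J/s): lavender spikes 5.62, deep corollas 2.24, clover heads 1.58, bramble flowers 0.334, shallow corollas 0.164. Include each in turn until the next type's E/h falls below the running intake rate.
Rate on top 1: 1.672. deep corollas: 2.24 > 1.672 → include.
Rate on top 2: 1.959. clover heads: 1.58 < 1.959 → exclude; stop.
Optimal diet: lavender spikes, deep corollas — 2 of 5 types.

2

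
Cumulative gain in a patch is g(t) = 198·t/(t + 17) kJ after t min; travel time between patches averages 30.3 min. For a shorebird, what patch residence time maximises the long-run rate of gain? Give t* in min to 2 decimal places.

22.70 min

By the marginal value theorem, leave when the instantaneous gain rate g'(t) equals the habitat-wide average g(t)/(T + t).
g'(t) = 198·17/(t + 17)². Setting 198·17/(t+17)² = 198t/[(t+17)(30.3+t)] gives 17(30.3+t) = t(t+17), so t² = 17×30.3 = 515.1.
t* = √515.1 = 22.7 min.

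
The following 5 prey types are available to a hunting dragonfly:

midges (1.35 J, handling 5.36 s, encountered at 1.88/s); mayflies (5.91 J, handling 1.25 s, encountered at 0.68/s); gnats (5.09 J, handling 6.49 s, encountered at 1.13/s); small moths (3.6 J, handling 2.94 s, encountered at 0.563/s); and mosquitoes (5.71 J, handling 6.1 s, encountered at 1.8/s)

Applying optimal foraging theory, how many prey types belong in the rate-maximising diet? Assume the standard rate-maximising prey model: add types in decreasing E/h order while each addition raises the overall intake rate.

1

E/h in descending order: mayflies 4.73, small moths 1.22, mosquitoes 0.936, gnats 0.784, midges 0.252 J/s. The optimal diet is the largest prefix of this list for which every included type satisfies E_i/h_i > R on the types above it.
Rate on top 1: 2.172. small moths: 1.22 < 2.172 → exclude; stop.
Optimal diet: mayflies — 1 of 5 types.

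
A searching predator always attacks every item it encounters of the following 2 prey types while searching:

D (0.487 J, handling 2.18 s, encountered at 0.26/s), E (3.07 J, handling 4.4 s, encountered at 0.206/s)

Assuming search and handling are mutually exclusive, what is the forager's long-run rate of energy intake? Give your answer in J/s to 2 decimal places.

R = Σλ_iE_i / (1 + Σλ_ih_i)
Numerator: 0.26×0.487 + 0.206×3.07 = 0.759
Denominator: 1 + 0.26×2.18 + 0.206×4.4 = 2.473
R = 0.759/2.473 = 0.3069 J/s

0.31 J/s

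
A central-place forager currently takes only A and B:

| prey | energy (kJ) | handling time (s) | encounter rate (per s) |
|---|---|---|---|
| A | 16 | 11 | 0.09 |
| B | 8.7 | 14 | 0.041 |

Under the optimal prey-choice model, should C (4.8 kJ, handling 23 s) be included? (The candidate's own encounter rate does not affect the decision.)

No

On A and B alone, R = ΣλE/(1+Σλh) = 1.797/2.564 = 0.7007 kJ/s.
Profitability of C: 4.8/23 = 0.2087 kJ/s.
0.2087 < 0.7007, so adding C would lower the average — exclude it.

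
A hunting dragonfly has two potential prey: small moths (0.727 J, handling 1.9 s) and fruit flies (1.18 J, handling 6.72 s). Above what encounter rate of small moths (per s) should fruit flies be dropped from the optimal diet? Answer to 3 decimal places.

At the threshold, the rate on small moths alone equals the profitability of fruit flies: λ·0.727/(1 + λ·1.9) = 1.18/6.72 = 0.1756.
Rearranging, λ(0.727 − 0.1756×1.9) = 0.1756, so λ = 0.1756/0.3934 = 0.4464 per s.

0.446 per s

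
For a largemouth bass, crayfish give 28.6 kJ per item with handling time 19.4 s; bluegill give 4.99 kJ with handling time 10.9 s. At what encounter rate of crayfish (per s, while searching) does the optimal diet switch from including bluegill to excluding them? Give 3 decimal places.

0.023 per s

The zero-one rule: include bluegill iff E₂/h₂ > λE₁/(1+λh₁). Equality gives the switch point.
λE₁h₂ = E₂ + λE₂h₁ ⇒ λ = E₂/(E₁h₂ − E₂h₁) = 4.99/(311.7 − 96.81) = 0.02322 per s.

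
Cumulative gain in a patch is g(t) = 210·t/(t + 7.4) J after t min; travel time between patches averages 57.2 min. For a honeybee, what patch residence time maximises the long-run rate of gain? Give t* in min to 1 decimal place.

20.6 min

By the marginal value theorem, leave when the instantaneous gain rate g'(t) equals the habitat-wide average g(t)/(T + t).
g'(t) = 210·7.4/(t + 7.4)². Setting 210·7.4/(t+7.4)² = 210t/[(t+7.4)(57.2+t)] gives 7.4(57.2+t) = t(t+7.4), so t² = 7.4×57.2 = 423.3.
t* = √423.3 = 20.57 min.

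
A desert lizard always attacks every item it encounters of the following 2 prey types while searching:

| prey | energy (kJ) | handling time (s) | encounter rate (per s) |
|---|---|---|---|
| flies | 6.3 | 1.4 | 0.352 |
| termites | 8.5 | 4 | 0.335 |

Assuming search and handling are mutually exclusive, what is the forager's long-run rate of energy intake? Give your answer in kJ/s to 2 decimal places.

Energy encountered per unit search time: 0.352×6.3 + 0.335×8.5 = 5.065 kJ/s.
Handling time per unit search time: 0.352×1.4 + 0.335×4 = 1.833.
Rate = 5.065/(1 + 1.833) = 1.788 kJ/s.

1.79 kJ/s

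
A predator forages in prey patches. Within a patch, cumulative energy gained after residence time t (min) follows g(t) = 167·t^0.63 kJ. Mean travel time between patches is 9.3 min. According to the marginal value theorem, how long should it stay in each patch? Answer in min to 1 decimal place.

15.8 min

Optimal t* satisfies g'(t*) = g(t*)/(T + t*).
g'(t) = 0.63·167·t^-0.37. Setting 0.63·167·t^-0.37 = 167·t^0.63/(9.3+t) gives 0.63(9.3+t) = t, so 0.37·t = 0.63×9.3.
t* = 0.63×9.3/0.37 = 15.84 min.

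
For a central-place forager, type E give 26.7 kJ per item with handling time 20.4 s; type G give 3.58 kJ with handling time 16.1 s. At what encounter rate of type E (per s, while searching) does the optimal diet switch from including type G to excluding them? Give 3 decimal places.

Drop type G once their profitability E₂/h₂ falls below the rate achievable on type E alone: E₂/h₂ = λE₁/(1 + λh₁).
Solve for λ: λE₁h₂ = E₂(1 + λh₁) → λ(E₁h₂ − E₂h₁) = E₂ → λ = E₂/(E₁h₂ − E₂h₁).
λ = 3.58/(26.7×16.1 − 3.58×20.4) = 3.58/356.8 = 0.01003 per s.

0.010 per s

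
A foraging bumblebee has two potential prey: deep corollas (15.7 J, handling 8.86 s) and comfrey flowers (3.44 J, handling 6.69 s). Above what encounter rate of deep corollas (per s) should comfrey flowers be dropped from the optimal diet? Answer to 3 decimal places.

0.046 per s

The zero-one rule: include comfrey flowers iff E₂/h₂ > λE₁/(1+λh₁). Equality gives the switch point.
λE₁h₂ = E₂ + λE₂h₁ ⇒ λ = E₂/(E₁h₂ − E₂h₁) = 3.44/(105 − 30.48) = 0.04614 per s.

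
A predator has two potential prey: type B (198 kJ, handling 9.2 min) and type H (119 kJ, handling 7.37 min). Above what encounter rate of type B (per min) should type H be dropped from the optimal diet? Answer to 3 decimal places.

0.327 per min

Drop type H once their profitability E₂/h₂ falls below the rate achievable on type B alone: E₂/h₂ = λE₁/(1 + λh₁).
Solve for λ: λE₁h₂ = E₂(1 + λh₁) → λ(E₁h₂ − E₂h₁) = E₂ → λ = E₂/(E₁h₂ − E₂h₁).
λ = 119/(198×7.37 − 119×9.2) = 119/364.5 = 0.3265 per min.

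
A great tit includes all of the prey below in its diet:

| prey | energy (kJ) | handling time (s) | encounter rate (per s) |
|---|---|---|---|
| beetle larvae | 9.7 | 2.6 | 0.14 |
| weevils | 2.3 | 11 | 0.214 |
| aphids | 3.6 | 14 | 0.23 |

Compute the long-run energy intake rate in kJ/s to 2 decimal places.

0.39 kJ/s

R = Σλ_iE_i / (1 + Σλ_ih_i)
Numerator: 0.14×9.7 + 0.214×2.3 + 0.23×3.6 = 2.678
Denominator: 1 + 0.14×2.6 + 0.214×11 + 0.23×14 = 6.938
R = 2.678/6.938 = 0.386 kJ/s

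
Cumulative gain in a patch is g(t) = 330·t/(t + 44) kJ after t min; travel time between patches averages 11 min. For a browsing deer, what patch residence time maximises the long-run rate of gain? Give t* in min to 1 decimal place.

By the marginal value theorem, leave when the instantaneous gain rate g'(t) equals the habitat-wide average g(t)/(T + t).
g'(t) = 330·44/(t + 44)². Setting 330·44/(t+44)² = 330t/[(t+44)(11+t)] gives 44(11+t) = t(t+44), so t² = 44×11 = 484.
t* = √484 = 22 min.

22.0 min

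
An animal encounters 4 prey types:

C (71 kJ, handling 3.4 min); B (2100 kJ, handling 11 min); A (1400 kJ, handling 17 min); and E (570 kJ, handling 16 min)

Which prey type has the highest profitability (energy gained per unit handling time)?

In descending order of E/h:
B: 2100/11 = 191 kJ/min
A: 1400/17 = 82.4 kJ/min
E: 570/16 = 35.6 kJ/min
C: 71/3.4 = 20.9 kJ/min

B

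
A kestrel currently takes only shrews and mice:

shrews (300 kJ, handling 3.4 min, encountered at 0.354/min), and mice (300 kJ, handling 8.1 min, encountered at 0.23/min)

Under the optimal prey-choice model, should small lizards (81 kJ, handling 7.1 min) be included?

Intake rate on the current diet: R = (0.354×300 + 0.23×300) / (1 + 0.354×3.4 + 0.23×8.1) = 175.2/4.067 = 43.08 kJ/min.
Profitability of small lizards: 81/7.1 = 11.41 kJ/min.
11.41 < 43.08, so adding small lizards would lower the average — exclude it.

No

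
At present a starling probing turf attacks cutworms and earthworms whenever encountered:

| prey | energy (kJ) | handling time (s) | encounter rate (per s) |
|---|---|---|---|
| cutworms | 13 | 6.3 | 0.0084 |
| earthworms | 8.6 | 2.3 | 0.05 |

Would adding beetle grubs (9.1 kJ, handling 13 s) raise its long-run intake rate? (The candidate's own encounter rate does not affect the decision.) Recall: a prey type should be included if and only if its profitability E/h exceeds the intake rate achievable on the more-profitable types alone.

Yes

Intake rate on the current diet: R = (0.0084×13 + 0.05×8.6) / (1 + 0.0084×6.3 + 0.05×2.3) = 0.5392/1.168 = 0.4617 kJ/s.
beetle grubs: E/h = 9.1/13 = 0.7 kJ/s.
0.7 > 0.4617, so adding beetle grubs raises the average — include it.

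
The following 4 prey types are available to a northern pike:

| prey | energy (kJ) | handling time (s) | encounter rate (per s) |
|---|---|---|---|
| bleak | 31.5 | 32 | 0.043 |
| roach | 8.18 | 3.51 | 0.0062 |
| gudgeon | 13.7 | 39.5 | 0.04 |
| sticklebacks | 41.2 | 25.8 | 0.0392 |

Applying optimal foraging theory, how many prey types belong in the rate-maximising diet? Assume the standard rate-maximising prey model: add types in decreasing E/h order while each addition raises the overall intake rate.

3

Rank by E/h (kJ/s): roach 2.33, sticklebacks 1.6, bleak 0.984, gudgeon 0.347. Include each in turn until the next type's E/h falls below the running intake rate.
Rate on top 1: 0.04964. sticklebacks: 1.6 > 0.04964 → include.
Rate on top 2: 0.8193. bleak: 0.984 > 0.8193 → include.
Rate on top 3: 0.8859. gudgeon: 0.347 < 0.8859 → exclude; stop.
Optimal diet: roach, sticklebacks, bleak — 3 of 4 types.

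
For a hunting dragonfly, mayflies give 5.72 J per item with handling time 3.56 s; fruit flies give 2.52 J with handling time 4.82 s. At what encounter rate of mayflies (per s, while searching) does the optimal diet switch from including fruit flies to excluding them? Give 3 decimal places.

0.135 per s

Drop fruit flies once their profitability E₂/h₂ falls below the rate achievable on mayflies alone: E₂/h₂ = λE₁/(1 + λh₁).
Solve for λ: λE₁h₂ = E₂(1 + λh₁) → λ(E₁h₂ − E₂h₁) = E₂ → λ = E₂/(E₁h₂ − E₂h₁).
λ = 2.52/(5.72×4.82 − 2.52×3.56) = 2.52/18.6 = 0.1355 per s.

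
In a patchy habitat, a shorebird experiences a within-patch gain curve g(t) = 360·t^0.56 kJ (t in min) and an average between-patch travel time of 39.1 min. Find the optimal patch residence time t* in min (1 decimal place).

49.8 min

Maximise g(t)/(T+t): set derivative to zero → g'(t)(T+t) = g(t).
g'(t) = 0.56·360·t^-0.44. Setting 0.56·360·t^-0.44 = 360·t^0.56/(39.1+t) gives 0.56(39.1+t) = t, so 0.44·t = 0.56×39.1.
t* = 0.56×39.1/0.44 = 49.76 min.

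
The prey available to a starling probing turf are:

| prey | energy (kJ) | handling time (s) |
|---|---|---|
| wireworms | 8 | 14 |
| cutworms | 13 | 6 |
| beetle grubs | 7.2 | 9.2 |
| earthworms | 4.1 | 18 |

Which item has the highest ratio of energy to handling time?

cutworms

In descending order of E/h:
cutworms: 13/6 = 2.17 kJ/s
beetle grubs: 7.2/9.2 = 0.783 kJ/s
wireworms: 8/14 = 0.571 kJ/s
earthworms: 4.1/18 = 0.228 kJ/s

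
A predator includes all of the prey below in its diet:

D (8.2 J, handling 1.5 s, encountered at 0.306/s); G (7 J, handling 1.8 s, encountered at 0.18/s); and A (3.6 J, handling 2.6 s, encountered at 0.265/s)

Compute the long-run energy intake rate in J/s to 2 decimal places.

R = Σλ_iE_i / (1 + Σλ_ih_i)
Numerator: 0.306×8.2 + 0.18×7 + 0.265×3.6 = 4.723
Denominator: 1 + 0.306×1.5 + 0.18×1.8 + 0.265×2.6 = 2.472
R = 4.723/2.472 = 1.911 J/s

1.91 J/s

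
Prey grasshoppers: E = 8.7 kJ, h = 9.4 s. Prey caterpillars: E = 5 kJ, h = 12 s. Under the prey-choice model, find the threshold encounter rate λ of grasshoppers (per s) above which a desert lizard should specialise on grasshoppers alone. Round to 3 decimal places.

0.087 per s

At the threshold, the rate on grasshoppers alone equals the profitability of caterpillars: λ·8.7/(1 + λ·9.4) = 5/12 = 0.4167.
Rearranging, λ(8.7 − 0.4167×9.4) = 0.4167, so λ = 0.4167/4.783 = 0.08711 per s.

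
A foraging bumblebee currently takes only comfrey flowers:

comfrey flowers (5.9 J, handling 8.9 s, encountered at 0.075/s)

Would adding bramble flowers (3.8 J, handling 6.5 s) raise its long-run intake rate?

Yes

On comfrey flowers alone, R = ΣλE/(1+Σλh) = 0.4425/1.667 = 0.2654 J/s.
bramble flowers: E/h = 3.8/6.5 = 0.5846 J/s.
Since 0.5846 > R, including bramble flowers increases the long-run rate.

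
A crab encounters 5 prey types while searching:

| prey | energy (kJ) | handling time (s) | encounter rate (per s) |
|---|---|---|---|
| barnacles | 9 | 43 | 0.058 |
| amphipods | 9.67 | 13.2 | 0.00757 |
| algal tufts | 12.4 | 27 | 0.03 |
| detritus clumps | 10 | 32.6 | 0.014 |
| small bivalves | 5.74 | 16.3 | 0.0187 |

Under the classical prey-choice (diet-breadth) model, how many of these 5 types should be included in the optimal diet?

4

Profitabilities (E/h, kJ/s): amphipods 0.733, algal tufts 0.459, small bivalves 0.352, detritus clumps 0.307, barnacles 0.209. Add prey in this order while the next type's profitability exceeds the intake rate on those already taken.
Rate on top 1: 0.06655. algal tufts: 0.459 > 0.06655 → include.
Rate on top 2: 0.2331. small bivalves: 0.352 > 0.2331 → include.
Rate on top 3: 0.2495. detritus clumps: 0.307 > 0.2495 → include.
Rate on top 4: 0.2593. barnacles: 0.209 < 0.2593 → exclude; stop.
Optimal diet: amphipods, algal tufts, small bivalves, detritus clumps — 4 of 5 types.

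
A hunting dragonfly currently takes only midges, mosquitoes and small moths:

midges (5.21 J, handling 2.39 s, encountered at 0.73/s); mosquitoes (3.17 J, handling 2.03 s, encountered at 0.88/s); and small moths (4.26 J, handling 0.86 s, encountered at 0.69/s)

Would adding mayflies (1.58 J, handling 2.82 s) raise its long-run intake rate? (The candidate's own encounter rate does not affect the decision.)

Current rate: (0.73×5.21 + 0.88×3.17 + 0.69×4.26)/(1 + 0.73×2.39 + 0.88×2.03 + 0.69×0.86) = 1.86 J/s.
Profitability of mayflies: 1.58/2.82 = 0.5603 J/s.
0.5603 < 1.86, so adding mayflies would lower the average — exclude it.

No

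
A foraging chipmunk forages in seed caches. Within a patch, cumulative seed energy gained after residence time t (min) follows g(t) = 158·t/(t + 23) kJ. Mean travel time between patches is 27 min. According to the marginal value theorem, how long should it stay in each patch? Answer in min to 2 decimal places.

24.92 min

By the marginal value theorem, leave when the instantaneous gain rate g'(t) equals the habitat-wide average g(t)/(T + t).
g'(t) = 158·23/(t + 23)². Setting 158·23/(t+23)² = 158t/[(t+23)(27+t)] gives 23(27+t) = t(t+23), so t² = 23×27 = 621.
t* = √621 = 24.92 min.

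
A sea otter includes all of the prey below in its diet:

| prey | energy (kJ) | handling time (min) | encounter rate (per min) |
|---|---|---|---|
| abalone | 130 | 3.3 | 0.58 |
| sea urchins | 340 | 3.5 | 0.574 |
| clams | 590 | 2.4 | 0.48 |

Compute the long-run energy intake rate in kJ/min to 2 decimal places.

91.15 kJ/min

R = Σλ_iE_i / (1 + Σλ_ih_i)
Numerator: 0.58×130 + 0.574×340 + 0.48×590 = 553.8
Denominator: 1 + 0.58×3.3 + 0.574×3.5 + 0.48×2.4 = 6.075
R = 553.8/6.075 = 91.15 kJ/min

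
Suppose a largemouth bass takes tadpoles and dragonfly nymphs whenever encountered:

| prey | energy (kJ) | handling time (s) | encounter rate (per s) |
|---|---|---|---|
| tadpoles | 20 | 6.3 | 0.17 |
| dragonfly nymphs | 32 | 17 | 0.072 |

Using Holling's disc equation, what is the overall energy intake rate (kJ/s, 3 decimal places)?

Energy encountered per unit search time: 0.17×20 + 0.072×32 = 5.704 kJ/s.
Handling time per unit search time: 0.17×6.3 + 0.072×17 = 2.295.
Rate = 5.704/(1 + 2.295) = 1.731 kJ/s.

1.731 kJ/s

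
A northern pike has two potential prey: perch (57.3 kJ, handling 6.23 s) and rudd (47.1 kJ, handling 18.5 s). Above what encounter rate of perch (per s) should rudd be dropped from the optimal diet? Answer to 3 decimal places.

Drop rudd once their profitability E₂/h₂ falls below the rate achievable on perch alone: E₂/h₂ = λE₁/(1 + λh₁).
Solve for λ: λE₁h₂ = E₂(1 + λh₁) → λ(E₁h₂ − E₂h₁) = E₂ → λ = E₂/(E₁h₂ − E₂h₁).
λ = 47.1/(57.3×18.5 − 47.1×6.23) = 47.1/766.6 = 0.06144 per s.

0.061 per s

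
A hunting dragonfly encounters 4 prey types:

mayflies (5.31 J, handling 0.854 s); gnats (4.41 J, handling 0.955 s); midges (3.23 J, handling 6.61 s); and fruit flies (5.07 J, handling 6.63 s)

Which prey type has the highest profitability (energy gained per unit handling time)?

mayflies

Profitability E/h (J/s): mayflies = 5.31/0.854 = 6.22, gnats = 4.41/0.955 = 4.62, midges = 3.23/6.61 = 0.489, fruit flies = 5.07/6.63 = 0.765.
Ranked: mayflies > gnats > fruit flies > midges.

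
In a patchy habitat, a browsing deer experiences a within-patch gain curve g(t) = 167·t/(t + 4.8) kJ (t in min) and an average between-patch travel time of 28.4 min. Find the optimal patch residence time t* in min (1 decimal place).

11.7 min

Maximise g(t)/(T+t): set derivative to zero → g'(t)(T+t) = g(t).
g'(t) = 167·4.8/(t + 4.8)². Setting 167·4.8/(t+4.8)² = 167t/[(t+4.8)(28.4+t)] gives 4.8(28.4+t) = t(t+4.8), so t² = 4.8×28.4 = 136.3.
t* = √136.3 = 11.68 min.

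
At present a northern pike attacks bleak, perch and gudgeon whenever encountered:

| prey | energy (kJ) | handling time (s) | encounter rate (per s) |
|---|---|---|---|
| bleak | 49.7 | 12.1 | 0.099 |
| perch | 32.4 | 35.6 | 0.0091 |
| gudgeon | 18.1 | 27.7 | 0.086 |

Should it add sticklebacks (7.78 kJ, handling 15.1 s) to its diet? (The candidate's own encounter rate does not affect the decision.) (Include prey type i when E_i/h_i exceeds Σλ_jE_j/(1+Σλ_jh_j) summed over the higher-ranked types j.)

No

On bleak, perch and gudgeon alone, R = ΣλE/(1+Σλh) = 6.772/4.904 = 1.381 kJ/s.
Profitability of sticklebacks: 7.78/15.1 = 0.5152 kJ/s.
0.5152 < 1.381, so adding sticklebacks would lower the average — exclude it.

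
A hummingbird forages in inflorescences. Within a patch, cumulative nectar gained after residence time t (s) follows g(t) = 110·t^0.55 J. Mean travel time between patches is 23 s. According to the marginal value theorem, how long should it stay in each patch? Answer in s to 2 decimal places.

By the marginal value theorem, leave when the instantaneous gain rate g'(t) equals the habitat-wide average g(t)/(T + t).
g'(t) = 0.55·110·t^-0.45. Setting 0.55·110·t^-0.45 = 110·t^0.55/(23+t) gives 0.55(23+t) = t, so 0.45·t = 0.55×23.
t* = 0.55×23/0.45 = 28.11 s.

28.11 s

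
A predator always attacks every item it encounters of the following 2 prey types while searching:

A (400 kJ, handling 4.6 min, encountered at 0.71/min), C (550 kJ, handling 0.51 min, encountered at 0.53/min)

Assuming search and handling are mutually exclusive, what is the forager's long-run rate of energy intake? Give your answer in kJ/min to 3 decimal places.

R = Σλ_iE_i / (1 + Σλ_ih_i)
Numerator: 0.71×400 + 0.53×550 = 575.5
Denominator: 1 + 0.71×4.6 + 0.53×0.51 = 4.536
R = 575.5/4.536 = 126.9 kJ/min

126.866 kJ/min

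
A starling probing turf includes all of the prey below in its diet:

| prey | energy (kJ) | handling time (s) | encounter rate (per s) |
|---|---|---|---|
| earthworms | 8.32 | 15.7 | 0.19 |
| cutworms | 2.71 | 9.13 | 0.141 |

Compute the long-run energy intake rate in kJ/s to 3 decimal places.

0.372 kJ/s

Energy encountered per unit search time: 0.19×8.32 + 0.141×2.71 = 1.963 kJ/s.
Handling time per unit search time: 0.19×15.7 + 0.141×9.13 = 4.27.
Rate = 1.963/(1 + 4.27) = 0.3724 kJ/s.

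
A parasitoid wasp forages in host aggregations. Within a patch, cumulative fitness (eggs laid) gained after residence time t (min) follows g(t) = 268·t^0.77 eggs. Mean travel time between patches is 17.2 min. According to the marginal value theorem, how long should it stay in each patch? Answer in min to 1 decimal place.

57.6 min

Maximise g(t)/(T+t): set derivative to zero → g'(t)(T+t) = g(t).
g'(t) = 0.77·268·t^-0.23. Setting 0.77·268·t^-0.23 = 268·t^0.77/(17.2+t) gives 0.77(17.2+t) = t, so 0.23·t = 0.77×17.2.
t* = 0.77×17.2/0.23 = 57.58 min.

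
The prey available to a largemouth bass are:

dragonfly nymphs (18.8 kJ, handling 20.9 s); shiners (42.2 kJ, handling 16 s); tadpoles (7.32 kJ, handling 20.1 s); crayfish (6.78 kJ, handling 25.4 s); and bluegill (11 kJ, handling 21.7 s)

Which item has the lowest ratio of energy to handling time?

crayfish

In descending order of E/h:
shiners: 42.2/16 = 2.64 kJ/s
dragonfly nymphs: 18.8/20.9 = 0.9 kJ/s
bluegill: 11/21.7 = 0.507 kJ/s
tadpoles: 7.32/20.1 = 0.364 kJ/s
crayfish: 6.78/25.4 = 0.267 kJ/s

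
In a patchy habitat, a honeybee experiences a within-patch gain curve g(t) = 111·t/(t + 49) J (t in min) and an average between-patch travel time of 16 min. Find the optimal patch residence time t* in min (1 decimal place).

Optimal t* satisfies g'(t*) = g(t*)/(T + t*).
g'(t) = 111·49/(t + 49)². Setting 111·49/(t+49)² = 111t/[(t+49)(16+t)] gives 49(16+t) = t(t+49), so t² = 49×16 = 784.
t* = √784 = 28 min.

28.0 min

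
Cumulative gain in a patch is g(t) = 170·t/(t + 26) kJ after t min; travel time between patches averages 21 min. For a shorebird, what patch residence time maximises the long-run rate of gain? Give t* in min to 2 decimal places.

23.37 min

Maximise g(t)/(T+t): set derivative to zero → g'(t)(T+t) = g(t).
g'(t) = 170·26/(t + 26)². Setting 170·26/(t+26)² = 170t/[(t+26)(21+t)] gives 26(21+t) = t(t+26), so t² = 26×21 = 546.
t* = √546 = 23.37 min.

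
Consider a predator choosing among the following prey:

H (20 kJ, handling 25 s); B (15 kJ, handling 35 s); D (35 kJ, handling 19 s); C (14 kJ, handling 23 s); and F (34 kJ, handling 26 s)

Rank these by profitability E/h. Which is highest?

In descending order of E/h:
D: 35/19 = 1.84 kJ/s
F: 34/26 = 1.31 kJ/s
H: 20/25 = 0.8 kJ/s
C: 14/23 = 0.609 kJ/s
B: 15/35 = 0.429 kJ/s

D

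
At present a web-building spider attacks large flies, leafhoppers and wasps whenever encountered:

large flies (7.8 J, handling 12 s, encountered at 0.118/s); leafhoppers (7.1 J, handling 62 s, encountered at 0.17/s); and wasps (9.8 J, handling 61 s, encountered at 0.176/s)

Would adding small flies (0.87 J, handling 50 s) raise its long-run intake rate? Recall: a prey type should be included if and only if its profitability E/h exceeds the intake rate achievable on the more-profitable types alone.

No

Intake rate on the current diet: R = (0.118×7.8 + 0.17×7.1 + 0.176×9.8) / (1 + 0.118×12 + 0.17×62 + 0.176×61) = 3.852/23.69 = 0.1626 J/s.
small flies: E/h = 0.87/50 = 0.0174 J/s.
0.0174 < 0.1626, so adding small flies would lower the average — exclude it.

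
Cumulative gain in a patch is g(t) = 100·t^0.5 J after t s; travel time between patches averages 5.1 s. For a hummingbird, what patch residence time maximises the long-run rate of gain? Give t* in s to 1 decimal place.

Maximise g(t)/(T+t): set derivative to zero → g'(t)(T+t) = g(t).
g'(t) = 0.5·100·t^-0.5. Setting 0.5·100·t^-0.5 = 100·t^0.5/(5.1+t) gives 0.5(5.1+t) = t, so 0.50·t = 0.5×5.1.
t* = 0.5×5.1/0.50 = 5.1 s.

5.1 s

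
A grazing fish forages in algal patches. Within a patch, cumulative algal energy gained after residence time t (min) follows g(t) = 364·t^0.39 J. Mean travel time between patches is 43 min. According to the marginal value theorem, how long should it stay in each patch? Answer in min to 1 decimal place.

27.5 min

Maximise g(t)/(T+t): set derivative to zero → g'(t)(T+t) = g(t).
g'(t) = 0.39·364·t^-0.61. Setting 0.39·364·t^-0.61 = 364·t^0.39/(43+t) gives 0.39(43+t) = t, so 0.61·t = 0.39×43.
t* = 0.39×43/0.61 = 27.49 min.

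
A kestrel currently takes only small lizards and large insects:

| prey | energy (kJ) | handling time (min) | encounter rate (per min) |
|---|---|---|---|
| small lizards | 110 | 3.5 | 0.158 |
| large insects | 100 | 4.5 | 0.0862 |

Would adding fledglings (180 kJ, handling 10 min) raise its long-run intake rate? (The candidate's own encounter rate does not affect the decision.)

Current rate: (0.158×110 + 0.0862×100)/(1 + 0.158×3.5 + 0.0862×4.5) = 13.4 kJ/min.
fledglings: E/h = 180/10 = 18 kJ/min.
Since 18 > R, including fledglings increases the long-run rate.

Yes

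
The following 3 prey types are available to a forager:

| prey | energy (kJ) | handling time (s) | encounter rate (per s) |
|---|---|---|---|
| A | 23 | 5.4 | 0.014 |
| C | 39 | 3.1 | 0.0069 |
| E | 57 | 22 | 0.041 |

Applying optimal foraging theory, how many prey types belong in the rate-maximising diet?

E/h in descending order: C 12.6, A 4.26, E 2.59 kJ/s. The optimal diet is the largest prefix of this list for which every included type satisfies E_i/h_i > R on the types above it.
Rate on top 1: 0.2635. A: 4.26 > 0.2635 → include.
Rate on top 2: 0.5388. E: 2.59 > 0.5388 → include.
Optimal diet: C, A, E — 3 of 3 types.

3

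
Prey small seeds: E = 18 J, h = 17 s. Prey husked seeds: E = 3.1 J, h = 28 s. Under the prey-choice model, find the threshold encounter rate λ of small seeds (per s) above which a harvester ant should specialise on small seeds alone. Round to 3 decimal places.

0.007 per s

Drop husked seeds once their profitability E₂/h₂ falls below the rate achievable on small seeds alone: E₂/h₂ = λE₁/(1 + λh₁).
Solve for λ: λE₁h₂ = E₂(1 + λh₁) → λ(E₁h₂ − E₂h₁) = E₂ → λ = E₂/(E₁h₂ − E₂h₁).
λ = 3.1/(18×28 − 3.1×17) = 3.1/451.3 = 0.006869 per s.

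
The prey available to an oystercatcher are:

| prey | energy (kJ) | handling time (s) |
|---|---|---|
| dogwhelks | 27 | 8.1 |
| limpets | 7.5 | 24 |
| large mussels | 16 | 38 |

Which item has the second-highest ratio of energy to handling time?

In descending order of E/h:
dogwhelks: 27/8.1 = 3.33 kJ/s
large mussels: 16/38 = 0.421 kJ/s
limpets: 7.5/24 = 0.312 kJ/s

large mussels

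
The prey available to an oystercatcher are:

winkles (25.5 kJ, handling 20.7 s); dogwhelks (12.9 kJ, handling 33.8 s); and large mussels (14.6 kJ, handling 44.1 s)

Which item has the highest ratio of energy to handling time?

Profitability E/h (kJ/s): winkles = 25.5/20.7 = 1.23, dogwhelks = 12.9/33.8 = 0.382, large mussels = 14.6/44.1 = 0.331.
Ranked: winkles > dogwhelks > large mussels.

winkles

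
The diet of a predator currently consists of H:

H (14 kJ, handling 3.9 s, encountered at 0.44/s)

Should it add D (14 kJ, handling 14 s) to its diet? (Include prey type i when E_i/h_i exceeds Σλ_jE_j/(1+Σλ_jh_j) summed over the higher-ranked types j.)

Intake rate on the current diet: R = (0.44×14) / (1 + 0.44×3.9) = 6.16/2.716 = 2.268 kJ/s.
Profitability of D: 14/14 = 1 kJ/s.
Since 1 < R, time spent handling D is better spent searching.

No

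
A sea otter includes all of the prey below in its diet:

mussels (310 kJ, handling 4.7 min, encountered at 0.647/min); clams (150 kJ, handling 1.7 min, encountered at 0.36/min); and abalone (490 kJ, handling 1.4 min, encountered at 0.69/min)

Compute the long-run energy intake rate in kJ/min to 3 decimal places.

R = Σλ_iE_i / (1 + Σλ_ih_i)
Numerator: 0.647×310 + 0.36×150 + 0.69×490 = 592.7
Denominator: 1 + 0.647×4.7 + 0.36×1.7 + 0.69×1.4 = 5.619
R = 592.7/5.619 = 105.5 kJ/min

105.478 kJ/min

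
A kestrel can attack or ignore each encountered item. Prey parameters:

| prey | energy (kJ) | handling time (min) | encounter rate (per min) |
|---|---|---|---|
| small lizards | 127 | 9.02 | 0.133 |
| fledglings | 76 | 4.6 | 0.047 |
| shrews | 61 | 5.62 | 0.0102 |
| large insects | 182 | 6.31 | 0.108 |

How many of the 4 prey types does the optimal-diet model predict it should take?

Profitabilities (E/h, kJ/min): large insects 28.8, fledglings 16.5, small lizards 14.1, shrews 10.9. Add prey in this order while the next type's profitability exceeds the intake rate on those already taken.
Rate on top 1: 11.69. fledglings: 16.5 > 11.69 → include.
Rate on top 2: 12.24. small lizards: 14.1 > 12.24 → include.
Rate on top 3: 12.95. shrews: 10.9 < 12.95 → exclude; stop.
Optimal diet: large insects, fledglings, small lizards — 3 of 4 types.

3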